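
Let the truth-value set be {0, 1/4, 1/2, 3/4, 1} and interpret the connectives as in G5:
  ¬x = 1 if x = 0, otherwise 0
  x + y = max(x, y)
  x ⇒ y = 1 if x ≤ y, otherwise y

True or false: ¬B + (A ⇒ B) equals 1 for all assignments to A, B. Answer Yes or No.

Counterexample: take A = 1/2, B = 1/4.
¬B = ¬1/4 = 0
A ⇒ B = 1/2 ⇒ 1/4 = 1/4
¬B + (A ⇒ B) = 0 + 1/4 = 1/4
This gives 1/4 ≠ 1.

No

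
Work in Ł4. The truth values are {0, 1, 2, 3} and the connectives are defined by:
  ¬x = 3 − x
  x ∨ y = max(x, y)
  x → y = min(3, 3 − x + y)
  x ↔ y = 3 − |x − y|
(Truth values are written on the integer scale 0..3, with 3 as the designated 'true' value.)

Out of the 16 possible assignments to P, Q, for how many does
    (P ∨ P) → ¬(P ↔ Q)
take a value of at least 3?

9

P = 0, Q = 0 ↦ 3  ≥
P = 0, Q = 1 ↦ 3  ≥
P = 0, Q = 2 ↦ 3  ≥
P = 0, Q = 3 ↦ 3  ≥
P = 1, Q = 0 ↦ 3  ≥
P = 1, Q = 1 ↦ 2  <
P = 1, Q = 2 ↦ 3  ≥
P = 1, Q = 3 ↦ 3  ≥
P = 2, Q = 0 ↦ 3  ≥
P = 2, Q = 1 ↦ 2  <
P = 2, Q = 2 ↦ 1  <
P = 2, Q = 3 ↦ 2  <
P = 3, Q = 0 ↦ 3  ≥
P = 3, Q = 1 ↦ 2  <
P = 3, Q = 2 ↦ 1  <
P = 3, Q = 3 ↦ 0  <
So 9 of the 16 assignments meet the threshold.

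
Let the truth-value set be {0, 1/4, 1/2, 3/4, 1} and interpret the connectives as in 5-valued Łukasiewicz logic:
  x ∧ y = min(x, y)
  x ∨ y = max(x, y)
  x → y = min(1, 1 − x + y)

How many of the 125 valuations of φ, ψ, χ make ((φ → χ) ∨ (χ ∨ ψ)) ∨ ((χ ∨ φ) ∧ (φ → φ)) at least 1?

value 1: 101 assignments (counts)
value 3/4: 21 assignments
value 1/2: 3 assignments
So 101 of the 125 assignments meet the threshold.

101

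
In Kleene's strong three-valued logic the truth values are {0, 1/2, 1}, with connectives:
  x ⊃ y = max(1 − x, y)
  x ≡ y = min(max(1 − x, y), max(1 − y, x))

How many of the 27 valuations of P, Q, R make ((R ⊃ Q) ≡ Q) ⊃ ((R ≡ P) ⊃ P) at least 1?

14

value 1: 14 assignments (counts)
value 1/2: 12 assignments
value 0: 1 assignment
So 14 of the 27 assignments meet the threshold.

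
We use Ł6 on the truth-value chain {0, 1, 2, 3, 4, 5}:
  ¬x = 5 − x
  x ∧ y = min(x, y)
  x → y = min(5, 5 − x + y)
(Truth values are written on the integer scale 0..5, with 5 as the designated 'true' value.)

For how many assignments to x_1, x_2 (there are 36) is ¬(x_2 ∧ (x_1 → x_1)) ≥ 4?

value 5: 6 assignments (counts)
value 4: 6 assignments (counts)
value 3: 6 assignments
value 2: 6 assignments
value 1: 6 assignments
value 0: 6 assignments
So 12 of the 36 assignments meet the threshold.

12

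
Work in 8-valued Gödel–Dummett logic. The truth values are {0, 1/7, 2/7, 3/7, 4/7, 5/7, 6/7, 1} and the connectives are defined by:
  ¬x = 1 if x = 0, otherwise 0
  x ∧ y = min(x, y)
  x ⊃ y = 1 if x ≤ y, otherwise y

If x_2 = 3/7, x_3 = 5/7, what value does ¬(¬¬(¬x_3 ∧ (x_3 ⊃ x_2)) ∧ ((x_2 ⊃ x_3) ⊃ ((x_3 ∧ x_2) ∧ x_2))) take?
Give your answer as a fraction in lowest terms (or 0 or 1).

¬x_3 = ¬5/7 = 0
x_3 ⊃ x_2 = 5/7 ⊃ 3/7 = 3/7
¬x_3 ∧ (x_3 ⊃ x_2) = 0 ∧ 3/7 = 0
¬(¬x_3 ∧ (x_3 ⊃ x_2)) = ¬0 = 1
¬¬(¬x_3 ∧ (x_3 ⊃ x_2)) = ¬1 = 0
x_2 ⊃ x_3 = 3/7 ⊃ 5/7 = 1
x_3 ∧ x_2 = 5/7 ∧ 3/7 = 3/7
(x_3 ∧ x_2) ∧ x_2 = 3/7 ∧ 3/7 = 3/7
(x_2 ⊃ x_3) ⊃ ((x_3 ∧ x_2) ∧ x_2) = 1 ⊃ 3/7 = 3/7
¬¬(¬x_3 ∧ (x_3 ⊃ x_2)) ∧ ((x_2 ⊃ x_3) ⊃ ((x_3 ∧ x_2) ∧ x_2)) = 0 ∧ 3/7 = 0
¬(¬¬(¬x_3 ∧ (x_3 ⊃ x_2)) ∧ ((x_2 ⊃ x_3) ⊃ ((x_3 ∧ x_2) ∧ x_2))) = ¬0 = 1

1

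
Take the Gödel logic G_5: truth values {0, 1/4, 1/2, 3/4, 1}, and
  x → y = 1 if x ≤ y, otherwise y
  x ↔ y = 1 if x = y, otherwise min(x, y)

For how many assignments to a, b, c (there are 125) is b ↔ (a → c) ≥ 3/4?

41

value 1: 25 assignments (counts)
value 3/4: 16 assignments (counts)
value 1/2: 20 assignments
value 1/4: 27 assignments
value 0: 37 assignments
So 41 of the 125 assignments meet the threshold.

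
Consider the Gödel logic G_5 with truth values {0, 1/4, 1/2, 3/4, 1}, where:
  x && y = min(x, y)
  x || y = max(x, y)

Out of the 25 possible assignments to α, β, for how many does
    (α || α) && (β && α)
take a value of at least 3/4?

value 1: 1 assignment (counts)
value 3/4: 3 assignments (counts)
value 1/2: 5 assignments
value 1/4: 7 assignments
value 0: 9 assignments
So 4 of the 25 assignments meet the threshold.

4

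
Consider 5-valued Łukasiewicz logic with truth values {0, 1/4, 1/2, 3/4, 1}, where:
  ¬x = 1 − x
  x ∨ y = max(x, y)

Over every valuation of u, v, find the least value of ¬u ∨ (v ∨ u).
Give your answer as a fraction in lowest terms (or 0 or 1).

Take u = 1/2, v = 0:
¬u = ¬1/2 = 1/2
v ∨ u = 0 ∨ 1/2 = 1/2
¬u ∨ (v ∨ u) = 1/2 ∨ 1/2 = 1/2
No assignment yields a value below 1/2, so this is the minimum.

1/2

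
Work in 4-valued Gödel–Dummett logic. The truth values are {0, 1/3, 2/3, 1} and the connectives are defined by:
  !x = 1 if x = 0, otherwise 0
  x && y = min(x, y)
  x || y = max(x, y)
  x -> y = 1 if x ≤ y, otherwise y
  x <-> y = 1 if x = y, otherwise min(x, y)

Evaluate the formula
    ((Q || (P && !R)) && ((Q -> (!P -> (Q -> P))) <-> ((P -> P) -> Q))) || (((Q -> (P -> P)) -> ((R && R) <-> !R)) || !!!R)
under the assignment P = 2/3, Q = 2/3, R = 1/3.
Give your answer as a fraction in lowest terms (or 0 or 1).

!R = !1/3 = 0
P && !R = 2/3 && 0 = 0
Q || (P && !R) = 2/3 || 0 = 2/3
!P = !2/3 = 0
Q -> P = 2/3 -> 2/3 = 1
!P -> (Q -> P) = 0 -> 1 = 1
Q -> (!P -> (Q -> P)) = 2/3 -> 1 = 1
P -> P = 2/3 -> 2/3 = 1
(P -> P) -> Q = 1 -> 2/3 = 2/3
(Q -> (!P -> (Q -> P))) <-> ((P -> P) -> Q) = 1 <-> 2/3 = 2/3
(Q || (P && !R)) && ((Q -> (!P -> (Q -> P))) <-> ((P -> P) -> Q)) = 2/3 && 2/3 = 2/3
P -> P = 2/3 -> 2/3 = 1
Q -> (P -> P) = 2/3 -> 1 = 1
R && R = 1/3 && 1/3 = 1/3
!R = !1/3 = 0
(R && R) <-> !R = 1/3 <-> 0 = 0
(Q -> (P -> P)) -> ((R && R) <-> !R) = 1 -> 0 = 0
!R = !1/3 = 0
!!R = !0 = 1
!!!R = !1 = 0
((Q -> (P -> P)) -> ((R && R) <-> !R)) || !!!R = 0 || 0 = 0
((Q || (P && !R)) && ((Q -> (!P -> (Q -> P))) <-> ((P -> P) -> Q))) || (((Q -> (P -> P)) -> ((R && R) <-> !R)) || !!!R) = 2/3 || 0 = 2/3

2/3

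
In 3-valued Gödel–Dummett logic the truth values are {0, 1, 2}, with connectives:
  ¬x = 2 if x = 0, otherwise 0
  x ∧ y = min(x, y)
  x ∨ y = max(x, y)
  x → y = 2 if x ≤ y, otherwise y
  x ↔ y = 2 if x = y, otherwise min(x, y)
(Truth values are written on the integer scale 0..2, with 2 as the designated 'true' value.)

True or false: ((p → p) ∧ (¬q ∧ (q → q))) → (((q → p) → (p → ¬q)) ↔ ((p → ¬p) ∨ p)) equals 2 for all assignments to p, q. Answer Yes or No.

No

Counterexample: take p = 1, q = 0.
p → p = 1 → 1 = 2
¬q = ¬0 = 2
q → q = 0 → 0 = 2
¬q ∧ (q → q) = 2 ∧ 2 = 2
(p → p) ∧ (¬q ∧ (q → q)) = 2 ∧ 2 = 2
q → p = 0 → 1 = 2
¬q = ¬0 = 2
p → ¬q = 1 → 2 = 2
(q → p) → (p → ¬q) = 2 → 2 = 2
¬p = ¬1 = 0
p → ¬p = 1 → 0 = 0
(p → ¬p) ∨ p = 0 ∨ 1 = 1
((q → p) → (p → ¬q)) ↔ ((p → ¬p) ∨ p) = 2 ↔ 1 = 1
((p → p) ∧ (¬q ∧ (q → q))) → (((q → p) → (p → ¬q)) ↔ ((p → ¬p) ∨ p)) = 2 → 1 = 1
This gives 1 ≠ 2.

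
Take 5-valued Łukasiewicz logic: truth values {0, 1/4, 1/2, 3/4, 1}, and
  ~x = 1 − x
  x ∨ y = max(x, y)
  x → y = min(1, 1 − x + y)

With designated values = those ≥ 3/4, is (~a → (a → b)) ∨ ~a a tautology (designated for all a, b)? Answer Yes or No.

At a = 0, b = 3/4, for instance:
~a = ~0 = 1
a → b = 0 → 3/4 = 1
~a → (a → b) = 1 → 1 = 1
~a = ~0 = 1
(~a → (a → b)) ∨ ~a = 1 ∨ 1 = 1
and checking the remaining 24 assignments likewise gives ≥ 3/4 in every case.

Yes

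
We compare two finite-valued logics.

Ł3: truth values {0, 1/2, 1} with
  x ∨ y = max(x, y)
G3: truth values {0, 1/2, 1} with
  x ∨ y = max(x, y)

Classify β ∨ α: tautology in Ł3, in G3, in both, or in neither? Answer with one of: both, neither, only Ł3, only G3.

neither

In Ł3: at α = 0, β = 0 the value is 0 — not a tautology.
In G3: at α = 0, β = 0 the value is 0 — not a tautology.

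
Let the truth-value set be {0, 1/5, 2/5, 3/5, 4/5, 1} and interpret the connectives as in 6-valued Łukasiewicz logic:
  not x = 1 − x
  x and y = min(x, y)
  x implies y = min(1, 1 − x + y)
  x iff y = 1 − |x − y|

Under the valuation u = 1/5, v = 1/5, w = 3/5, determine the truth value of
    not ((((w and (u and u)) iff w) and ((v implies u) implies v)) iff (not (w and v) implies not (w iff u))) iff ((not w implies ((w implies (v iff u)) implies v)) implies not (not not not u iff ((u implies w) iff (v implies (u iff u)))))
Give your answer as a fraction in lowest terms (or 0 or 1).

u and u = 1/5 and 1/5 = 1/5
w and (u and u) = 3/5 and 1/5 = 1/5
(w and (u and u)) iff w = 1/5 iff 3/5 = 3/5
v implies u = 1/5 implies 1/5 = 1
(v implies u) implies v = 1 implies 1/5 = 1/5
((w and (u and u)) iff w) and ((v implies u) implies v) = 3/5 and 1/5 = 1/5
w and v = 3/5 and 1/5 = 1/5
not (w and v) = not 1/5 = 4/5
w iff u = 3/5 iff 1/5 = 3/5
not (w iff u) = not 3/5 = 2/5
not (w and v) implies not (w iff u) = 4/5 implies 2/5 = 3/5
(((w and (u and u)) iff w) and ((v implies u) implies v)) iff (not (w and v) implies not (w iff u)) = 1/5 iff 3/5 = 3/5
not ((((w and (u and u)) iff w) and ((v implies u) implies v)) iff (not (w and v) implies not (w iff u))) = not 3/5 = 2/5
not w = not 3/5 = 2/5
v iff u = 1/5 iff 1/5 = 1
w implies (v iff u) = 3/5 implies 1 = 1
(w implies (v iff u)) implies v = 1 implies 1/5 = 1/5
not w implies ((w implies (v iff u)) implies v) = 2/5 implies 1/5 = 4/5
not u = not 1/5 = 4/5
not not u = not 4/5 = 1/5
not not not u = not 1/5 = 4/5
u implies w = 1/5 implies 3/5 = 1
u iff u = 1/5 iff 1/5 = 1
v implies (u iff u) = 1/5 implies 1 = 1
(u implies w) iff (v implies (u iff u)) = 1 iff 1 = 1
not not not u iff ((u implies w) iff (v implies (u iff u))) = 4/5 iff 1 = 4/5
not (not not not u iff ((u implies w) iff (v implies (u iff u)))) = not 4/5 = 1/5
(not w implies ((w implies (v iff u)) implies v)) implies not (not not not u iff ((u implies w) iff (v implies (u iff u)))) = 4/5 implies 1/5 = 2/5
not ((((w and (u and u)) iff w) and ((v implies u) implies v)) iff (not (w and v) implies not (w iff u))) iff ((not w implies ((w implies (v iff u)) implies v)) implies not (not not not u iff ((u implies w) iff (v implies (u iff u))))) = 2/5 iff 2/5 = 1

1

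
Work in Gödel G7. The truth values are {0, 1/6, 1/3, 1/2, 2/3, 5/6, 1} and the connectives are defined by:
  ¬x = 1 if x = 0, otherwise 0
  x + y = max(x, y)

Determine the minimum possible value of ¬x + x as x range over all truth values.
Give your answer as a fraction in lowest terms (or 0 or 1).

Take x = 1/6:
¬x = ¬1/6 = 0
¬x + x = 0 + 1/6 = 1/6
No assignment yields a value below 1/6, so this is the minimum.

1/6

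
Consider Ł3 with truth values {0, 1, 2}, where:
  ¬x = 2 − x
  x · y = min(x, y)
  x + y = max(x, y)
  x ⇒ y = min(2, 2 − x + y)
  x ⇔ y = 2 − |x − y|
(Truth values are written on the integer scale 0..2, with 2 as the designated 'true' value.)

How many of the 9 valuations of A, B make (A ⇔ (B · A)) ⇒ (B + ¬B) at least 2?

A = 0, B = 0 ↦ 2  ≥
A = 0, B = 1 ↦ 1  <
A = 0, B = 2 ↦ 2  ≥
A = 1, B = 0 ↦ 2  ≥
A = 1, B = 1 ↦ 1  <
A = 1, B = 2 ↦ 2  ≥
A = 2, B = 0 ↦ 2  ≥
A = 2, B = 1 ↦ 2  ≥
A = 2, B = 2 ↦ 2  ≥
So 7 of the 9 assignments meet the threshold.

7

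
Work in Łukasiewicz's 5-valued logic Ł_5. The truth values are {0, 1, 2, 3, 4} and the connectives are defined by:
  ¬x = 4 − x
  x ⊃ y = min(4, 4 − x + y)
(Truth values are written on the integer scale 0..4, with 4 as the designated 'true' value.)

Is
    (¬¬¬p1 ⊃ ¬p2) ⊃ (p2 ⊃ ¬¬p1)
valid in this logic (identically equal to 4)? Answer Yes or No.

At p1 = 1, p2 = 4, for instance:
¬p1 = ¬1 = 3
¬¬p1 = ¬3 = 1
¬¬¬p1 = ¬1 = 3
¬p2 = ¬4 = 0
¬¬¬p1 ⊃ ¬p2 = 3 ⊃ 0 = 1
p2 ⊃ ¬¬p1 = 4 ⊃ 1 = 1
(¬¬¬p1 ⊃ ¬p2) ⊃ (p2 ⊃ ¬¬p1) = 1 ⊃ 1 = 4
and checking the remaining 24 assignments likewise gives ≥ 4 in every case.

Yes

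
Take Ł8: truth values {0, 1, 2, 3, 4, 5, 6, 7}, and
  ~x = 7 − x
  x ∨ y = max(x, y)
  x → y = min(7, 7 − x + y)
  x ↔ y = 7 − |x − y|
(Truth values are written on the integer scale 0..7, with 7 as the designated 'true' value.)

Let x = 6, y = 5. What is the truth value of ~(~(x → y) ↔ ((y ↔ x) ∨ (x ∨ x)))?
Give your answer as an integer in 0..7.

x → y = 6 → 5 = 6
~(x → y) = ~6 = 1
y ↔ x = 5 ↔ 6 = 6
x ∨ x = 6 ∨ 6 = 6
(y ↔ x) ∨ (x ∨ x) = 6 ∨ 6 = 6
~(x → y) ↔ ((y ↔ x) ∨ (x ∨ x)) = 1 ↔ 6 = 2
~(~(x → y) ↔ ((y ↔ x) ∨ (x ∨ x))) = ~2 = 5

5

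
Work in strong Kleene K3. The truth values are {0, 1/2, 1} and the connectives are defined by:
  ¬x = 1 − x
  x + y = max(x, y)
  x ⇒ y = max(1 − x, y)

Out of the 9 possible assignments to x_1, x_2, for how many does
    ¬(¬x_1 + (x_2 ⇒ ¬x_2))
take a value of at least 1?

1

x_1 = 0, x_2 = 0 ↦ 0  <
x_1 = 0, x_2 = 1/2 ↦ 0  <
x_1 = 0, x_2 = 1 ↦ 0  <
x_1 = 1/2, x_2 = 0 ↦ 0  <
x_1 = 1/2, x_2 = 1/2 ↦ 1/2  <
x_1 = 1/2, x_2 = 1 ↦ 1/2  <
x_1 = 1, x_2 = 0 ↦ 0  <
x_1 = 1, x_2 = 1/2 ↦ 1/2  <
x_1 = 1, x_2 = 1 ↦ 1  ≥
So 1 of the 9 assignments meets the threshold.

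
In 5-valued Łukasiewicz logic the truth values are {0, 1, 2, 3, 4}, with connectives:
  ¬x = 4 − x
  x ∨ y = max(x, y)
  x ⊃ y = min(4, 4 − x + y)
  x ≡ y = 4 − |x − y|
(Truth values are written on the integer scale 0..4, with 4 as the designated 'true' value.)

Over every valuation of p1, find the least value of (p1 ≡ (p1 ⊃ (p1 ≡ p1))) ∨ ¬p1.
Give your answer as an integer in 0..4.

Take p1 = 2:
p1 ≡ p1 = 2 ≡ 2 = 4
p1 ⊃ (p1 ≡ p1) = 2 ⊃ 4 = 4
p1 ≡ (p1 ⊃ (p1 ≡ p1)) = 2 ≡ 4 = 2
¬p1 = ¬2 = 2
(p1 ≡ (p1 ⊃ (p1 ≡ p1))) ∨ ¬p1 = 2 ∨ 2 = 2
No assignment yields a value below 2, so this is the minimum.

2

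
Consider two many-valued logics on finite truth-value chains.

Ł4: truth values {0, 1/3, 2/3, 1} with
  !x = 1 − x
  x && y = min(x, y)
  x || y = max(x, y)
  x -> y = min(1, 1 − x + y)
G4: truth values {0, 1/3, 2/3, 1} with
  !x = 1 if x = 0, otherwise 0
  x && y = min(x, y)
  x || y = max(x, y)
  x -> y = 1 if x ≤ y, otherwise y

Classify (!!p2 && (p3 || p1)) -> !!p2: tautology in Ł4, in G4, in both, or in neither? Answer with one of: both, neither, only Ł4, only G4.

In Ł4: every assignment gives 1 — tautology.
In G4: every assignment gives 1 — tautology.

both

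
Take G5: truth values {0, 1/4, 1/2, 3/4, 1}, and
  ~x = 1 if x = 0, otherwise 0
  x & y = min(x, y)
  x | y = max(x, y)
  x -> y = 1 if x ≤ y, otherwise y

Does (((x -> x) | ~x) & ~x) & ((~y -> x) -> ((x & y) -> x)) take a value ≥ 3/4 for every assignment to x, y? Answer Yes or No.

No

Counterexample: take x = 1/4, y = 0.
x -> x = 1/4 -> 1/4 = 1
~x = ~1/4 = 0
(x -> x) | ~x = 1 | 0 = 1
~x = ~1/4 = 0
((x -> x) | ~x) & ~x = 1 & 0 = 0
~y = ~0 = 1
~y -> x = 1 -> 1/4 = 1/4
x & y = 1/4 & 0 = 0
(x & y) -> x = 0 -> 1/4 = 1
(~y -> x) -> ((x & y) -> x) = 1/4 -> 1 = 1
(((x -> x) | ~x) & ~x) & ((~y -> x) -> ((x & y) -> x)) = 0 & 1 = 0
This gives 0, which is below 3/4.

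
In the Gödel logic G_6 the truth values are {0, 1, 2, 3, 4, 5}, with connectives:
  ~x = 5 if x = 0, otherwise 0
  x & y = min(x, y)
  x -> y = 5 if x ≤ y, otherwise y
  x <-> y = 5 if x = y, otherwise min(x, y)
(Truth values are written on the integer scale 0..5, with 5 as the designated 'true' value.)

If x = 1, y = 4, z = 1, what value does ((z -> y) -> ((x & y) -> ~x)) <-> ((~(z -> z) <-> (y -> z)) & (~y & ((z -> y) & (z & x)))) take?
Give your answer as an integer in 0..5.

5

z -> y = 1 -> 4 = 5
x & y = 1 & 4 = 1
~x = ~1 = 0
(x & y) -> ~x = 1 -> 0 = 0
(z -> y) -> ((x & y) -> ~x) = 5 -> 0 = 0
z -> z = 1 -> 1 = 5
~(z -> z) = ~5 = 0
y -> z = 4 -> 1 = 1
~(z -> z) <-> (y -> z) = 0 <-> 1 = 0
~y = ~4 = 0
z -> y = 1 -> 4 = 5
z & x = 1 & 1 = 1
(z -> y) & (z & x) = 5 & 1 = 1
~y & ((z -> y) & (z & x)) = 0 & 1 = 0
(~(z -> z) <-> (y -> z)) & (~y & ((z -> y) & (z & x))) = 0 & 0 = 0
((z -> y) -> ((x & y) -> ~x)) <-> ((~(z -> z) <-> (y -> z)) & (~y & ((z -> y) & (z & x)))) = 0 <-> 0 = 5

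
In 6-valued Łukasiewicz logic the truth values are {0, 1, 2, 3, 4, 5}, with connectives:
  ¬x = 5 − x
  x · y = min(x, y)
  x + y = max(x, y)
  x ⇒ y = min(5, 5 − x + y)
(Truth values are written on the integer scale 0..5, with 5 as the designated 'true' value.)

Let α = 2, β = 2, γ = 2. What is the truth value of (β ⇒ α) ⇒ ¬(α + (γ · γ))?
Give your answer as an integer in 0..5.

β ⇒ α = 2 ⇒ 2 = 5
γ · γ = 2 · 2 = 2
α + (γ · γ) = 2 + 2 = 2
¬(α + (γ · γ)) = ¬2 = 3
(β ⇒ α) ⇒ ¬(α + (γ · γ)) = 5 ⇒ 3 = 3

3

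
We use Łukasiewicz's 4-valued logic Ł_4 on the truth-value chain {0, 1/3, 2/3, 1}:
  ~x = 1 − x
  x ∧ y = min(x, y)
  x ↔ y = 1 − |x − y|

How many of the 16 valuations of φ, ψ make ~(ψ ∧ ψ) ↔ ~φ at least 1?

4

φ = 0, ψ = 0 ↦ 1  ≥
φ = 0, ψ = 1/3 ↦ 2/3  <
φ = 0, ψ = 2/3 ↦ 1/3  <
φ = 0, ψ = 1 ↦ 0  <
φ = 1/3, ψ = 0 ↦ 2/3  <
φ = 1/3, ψ = 1/3 ↦ 1  ≥
φ = 1/3, ψ = 2/3 ↦ 2/3  <
φ = 1/3, ψ = 1 ↦ 1/3  <
φ = 2/3, ψ = 0 ↦ 1/3  <
φ = 2/3, ψ = 1/3 ↦ 2/3  <
φ = 2/3, ψ = 2/3 ↦ 1  ≥
φ = 2/3, ψ = 1 ↦ 2/3  <
φ = 1, ψ = 0 ↦ 0  <
φ = 1, ψ = 1/3 ↦ 1/3  <
φ = 1, ψ = 2/3 ↦ 2/3  <
φ = 1, ψ = 1 ↦ 1  ≥
So 4 of the 16 assignments meet the threshold.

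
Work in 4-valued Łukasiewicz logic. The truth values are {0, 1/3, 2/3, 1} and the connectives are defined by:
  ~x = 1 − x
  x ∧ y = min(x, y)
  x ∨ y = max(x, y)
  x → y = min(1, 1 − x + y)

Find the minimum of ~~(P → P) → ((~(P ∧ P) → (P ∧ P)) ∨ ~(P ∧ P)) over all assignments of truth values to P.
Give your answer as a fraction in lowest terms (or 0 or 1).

Take P = 1/3:
P → P = 1/3 → 1/3 = 1
~(P → P) = ~1 = 0
~~(P → P) = ~0 = 1
P ∧ P = 1/3 ∧ 1/3 = 1/3
~(P ∧ P) = ~1/3 = 2/3
P ∧ P = 1/3 ∧ 1/3 = 1/3
~(P ∧ P) → (P ∧ P) = 2/3 → 1/3 = 2/3
P ∧ P = 1/3 ∧ 1/3 = 1/3
~(P ∧ P) = ~1/3 = 2/3
(~(P ∧ P) → (P ∧ P)) ∨ ~(P ∧ P) = 2/3 ∨ 2/3 = 2/3
~~(P → P) → ((~(P ∧ P) → (P ∧ P)) ∨ ~(P ∧ P)) = 1 → 2/3 = 2/3
No assignment yields a value below 2/3, so this is the minimum.

2/3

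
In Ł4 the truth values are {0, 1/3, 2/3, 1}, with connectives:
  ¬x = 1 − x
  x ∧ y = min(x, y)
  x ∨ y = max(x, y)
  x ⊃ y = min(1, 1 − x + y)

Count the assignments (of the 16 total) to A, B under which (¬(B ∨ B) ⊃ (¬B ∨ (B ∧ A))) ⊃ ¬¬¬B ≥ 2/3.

8

A = 0, B = 0 ↦ 1  ≥
A = 0, B = 1/3 ↦ 2/3  ≥
A = 0, B = 2/3 ↦ 1/3  <
A = 0, B = 1 ↦ 0  <
A = 1/3, B = 0 ↦ 1  ≥
A = 1/3, B = 1/3 ↦ 2/3  ≥
A = 1/3, B = 2/3 ↦ 1/3  <
A = 1/3, B = 1 ↦ 0  <
A = 2/3, B = 0 ↦ 1  ≥
A = 2/3, B = 1/3 ↦ 2/3  ≥
A = 2/3, B = 2/3 ↦ 1/3  <
A = 2/3, B = 1 ↦ 0  <
A = 1, B = 0 ↦ 1  ≥
A = 1, B = 1/3 ↦ 2/3  ≥
A = 1, B = 2/3 ↦ 1/3  <
A = 1, B = 1 ↦ 0  <
So 8 of the 16 assignments meet the threshold.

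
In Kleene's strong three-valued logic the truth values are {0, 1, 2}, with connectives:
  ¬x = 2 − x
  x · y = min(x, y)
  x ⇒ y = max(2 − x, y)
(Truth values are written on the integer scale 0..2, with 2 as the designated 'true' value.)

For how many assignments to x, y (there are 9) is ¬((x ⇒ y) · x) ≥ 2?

x = 0, y = 0 ↦ 2  ≥
x = 0, y = 1 ↦ 2  ≥
x = 0, y = 2 ↦ 2  ≥
x = 1, y = 0 ↦ 1  <
x = 1, y = 1 ↦ 1  <
x = 1, y = 2 ↦ 1  <
x = 2, y = 0 ↦ 2  ≥
x = 2, y = 1 ↦ 1  <
x = 2, y = 2 ↦ 0  <
So 4 of the 9 assignments meet the threshold.

4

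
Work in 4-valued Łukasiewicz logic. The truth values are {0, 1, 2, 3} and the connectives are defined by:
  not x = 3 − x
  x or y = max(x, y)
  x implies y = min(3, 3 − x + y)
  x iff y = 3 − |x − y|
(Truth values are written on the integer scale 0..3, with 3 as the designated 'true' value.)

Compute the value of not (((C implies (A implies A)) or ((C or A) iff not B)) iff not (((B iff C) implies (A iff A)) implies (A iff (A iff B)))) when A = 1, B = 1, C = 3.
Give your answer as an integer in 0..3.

A implies A = 1 implies 1 = 3
C implies (A implies A) = 3 implies 3 = 3
C or A = 3 or 1 = 3
not B = not 1 = 2
(C or A) iff not B = 3 iff 2 = 2
(C implies (A implies A)) or ((C or A) iff not B) = 3 or 2 = 3
B iff C = 1 iff 3 = 1
A iff A = 1 iff 1 = 3
(B iff C) implies (A iff A) = 1 implies 3 = 3
A iff B = 1 iff 1 = 3
A iff (A iff B) = 1 iff 3 = 1
((B iff C) implies (A iff A)) implies (A iff (A iff B)) = 3 implies 1 = 1
not (((B iff C) implies (A iff A)) implies (A iff (A iff B))) = not 1 = 2
((C implies (A implies A)) or ((C or A) iff not B)) iff not (((B iff C) implies (A iff A)) implies (A iff (A iff B))) = 3 iff 2 = 2
not (((C implies (A implies A)) or ((C or A) iff not B)) iff not (((B iff C) implies (A iff A)) implies (A iff (A iff B)))) = not 2 = 1

1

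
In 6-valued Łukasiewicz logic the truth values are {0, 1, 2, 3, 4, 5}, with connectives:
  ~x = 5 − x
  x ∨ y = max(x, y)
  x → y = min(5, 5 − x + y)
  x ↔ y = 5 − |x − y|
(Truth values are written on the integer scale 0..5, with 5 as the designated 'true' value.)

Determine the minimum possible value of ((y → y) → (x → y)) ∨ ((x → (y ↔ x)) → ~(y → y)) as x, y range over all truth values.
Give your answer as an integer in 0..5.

2

Take x = 3, y = 0:
y → y = 0 → 0 = 5
x → y = 3 → 0 = 2
(y → y) → (x → y) = 5 → 2 = 2
y ↔ x = 0 ↔ 3 = 2
x → (y ↔ x) = 3 → 2 = 4
y → y = 0 → 0 = 5
~(y → y) = ~5 = 0
(x → (y ↔ x)) → ~(y → y) = 4 → 0 = 1
((y → y) → (x → y)) ∨ ((x → (y ↔ x)) → ~(y → y)) = 2 ∨ 1 = 2
No assignment yields a value below 2, so this is the minimum.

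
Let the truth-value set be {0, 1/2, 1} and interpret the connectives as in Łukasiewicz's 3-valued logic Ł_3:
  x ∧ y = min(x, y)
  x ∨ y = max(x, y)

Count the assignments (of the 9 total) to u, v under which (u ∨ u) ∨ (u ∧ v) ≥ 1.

u = 0, v = 0 ↦ 0  <
u = 0, v = 1/2 ↦ 0  <
u = 0, v = 1 ↦ 0  <
u = 1/2, v = 0 ↦ 1/2  <
u = 1/2, v = 1/2 ↦ 1/2  <
u = 1/2, v = 1 ↦ 1/2  <
u = 1, v = 0 ↦ 1  ≥
u = 1, v = 1/2 ↦ 1  ≥
u = 1, v = 1 ↦ 1  ≥
So 3 of the 9 assignments meet the threshold.

3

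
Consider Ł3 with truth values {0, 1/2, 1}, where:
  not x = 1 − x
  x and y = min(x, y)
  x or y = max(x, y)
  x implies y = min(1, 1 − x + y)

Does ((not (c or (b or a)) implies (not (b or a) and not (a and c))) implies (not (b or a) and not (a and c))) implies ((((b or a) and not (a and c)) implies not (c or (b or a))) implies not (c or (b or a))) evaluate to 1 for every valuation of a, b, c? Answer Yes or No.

No

Counterexample: take a = 0, b = 0, c = 1/2.
b or a = 0 or 0 = 0
c or (b or a) = 1/2 or 0 = 1/2
not (c or (b or a)) = not 1/2 = 1/2
b or a = 0 or 0 = 0
not (b or a) = not 0 = 1
a and c = 0 and 1/2 = 0
not (a and c) = not 0 = 1
not (b or a) and not (a and c) = 1 and 1 = 1
not (c or (b or a)) implies (not (b or a) and not (a and c)) = 1/2 implies 1 = 1
b or a = 0 or 0 = 0
not (b or a) = not 0 = 1
a and c = 0 and 1/2 = 0
not (a and c) = not 0 = 1
not (b or a) and not (a and c) = 1 and 1 = 1
(not (c or (b or a)) implies (not (b or a) and not (a and c))) implies (not (b or a) and not (a and c)) = 1 implies 1 = 1
b or a = 0 or 0 = 0
a and c = 0 and 1/2 = 0
not (a and c) = not 0 = 1
(b or a) and not (a and c) = 0 and 1 = 0
b or a = 0 or 0 = 0
c or (b or a) = 1/2 or 0 = 1/2
not (c or (b or a)) = not 1/2 = 1/2
((b or a) and not (a and c)) implies not (c or (b or a)) = 0 implies 1/2 = 1
b or a = 0 or 0 = 0
c or (b or a) = 1/2 or 0 = 1/2
not (c or (b or a)) = not 1/2 = 1/2
(((b or a) and not (a and c)) implies not (c or (b or a))) implies not (c or (b or a)) = 1 implies 1/2 = 1/2
((not (c or (b or a)) implies (not (b or a) and not (a and c))) implies (not (b or a) and not (a and c))) implies ((((b or a) and not (a and c)) implies not (c or (b or a))) implies not (c or (b or a))) = 1 implies 1/2 = 1/2
This gives 1/2 ≠ 1.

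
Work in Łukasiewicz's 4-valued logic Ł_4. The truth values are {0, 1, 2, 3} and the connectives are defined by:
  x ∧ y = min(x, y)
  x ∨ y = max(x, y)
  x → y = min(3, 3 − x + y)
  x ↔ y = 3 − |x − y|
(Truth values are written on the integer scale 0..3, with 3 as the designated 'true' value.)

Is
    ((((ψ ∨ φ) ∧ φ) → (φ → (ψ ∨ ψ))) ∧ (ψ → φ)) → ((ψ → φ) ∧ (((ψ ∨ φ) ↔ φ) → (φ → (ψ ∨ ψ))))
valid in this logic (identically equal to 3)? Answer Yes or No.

No

Counterexample: take φ = 1, ψ = 0.
ψ ∨ φ = 0 ∨ 1 = 1
(ψ ∨ φ) ∧ φ = 1 ∧ 1 = 1
ψ ∨ ψ = 0 ∨ 0 = 0
φ → (ψ ∨ ψ) = 1 → 0 = 2
((ψ ∨ φ) ∧ φ) → (φ → (ψ ∨ ψ)) = 1 → 2 = 3
ψ → φ = 0 → 1 = 3
(((ψ ∨ φ) ∧ φ) → (φ → (ψ ∨ ψ))) ∧ (ψ → φ) = 3 ∧ 3 = 3
ψ → φ = 0 → 1 = 3
ψ ∨ φ = 0 ∨ 1 = 1
(ψ ∨ φ) ↔ φ = 1 ↔ 1 = 3
ψ ∨ ψ = 0 ∨ 0 = 0
φ → (ψ ∨ ψ) = 1 → 0 = 2
((ψ ∨ φ) ↔ φ) → (φ → (ψ ∨ ψ)) = 3 → 2 = 2
(ψ → φ) ∧ (((ψ ∨ φ) ↔ φ) → (φ → (ψ ∨ ψ))) = 3 ∧ 2 = 2
((((ψ ∨ φ) ∧ φ) → (φ → (ψ ∨ ψ))) ∧ (ψ → φ)) → ((ψ → φ) ∧ (((ψ ∨ φ) ↔ φ) → (φ → (ψ ∨ ψ)))) = 3 → 2 = 2
This gives 2 ≠ 3.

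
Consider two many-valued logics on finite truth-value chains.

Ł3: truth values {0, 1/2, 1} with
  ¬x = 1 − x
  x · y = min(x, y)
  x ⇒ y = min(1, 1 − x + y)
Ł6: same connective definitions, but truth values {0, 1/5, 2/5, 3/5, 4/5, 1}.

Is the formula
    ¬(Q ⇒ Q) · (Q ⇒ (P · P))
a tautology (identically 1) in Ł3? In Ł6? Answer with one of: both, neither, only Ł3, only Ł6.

In Ł3: at P = 0, Q = 0 the value is 0 — not a tautology.
In Ł6: at P = 0, Q = 0 the value is 0 — not a tautology.

neither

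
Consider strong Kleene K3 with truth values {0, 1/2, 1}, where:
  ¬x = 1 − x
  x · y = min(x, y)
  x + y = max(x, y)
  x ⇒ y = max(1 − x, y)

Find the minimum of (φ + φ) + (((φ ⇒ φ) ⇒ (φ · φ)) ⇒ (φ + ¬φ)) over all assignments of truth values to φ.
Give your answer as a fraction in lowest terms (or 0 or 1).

1/2

Take φ = 1/2:
φ + φ = 1/2 + 1/2 = 1/2
φ ⇒ φ = 1/2 ⇒ 1/2 = 1/2
φ · φ = 1/2 · 1/2 = 1/2
(φ ⇒ φ) ⇒ (φ · φ) = 1/2 ⇒ 1/2 = 1/2
¬φ = ¬1/2 = 1/2
φ + ¬φ = 1/2 + 1/2 = 1/2
((φ ⇒ φ) ⇒ (φ · φ)) ⇒ (φ + ¬φ) = 1/2 ⇒ 1/2 = 1/2
(φ + φ) + (((φ ⇒ φ) ⇒ (φ · φ)) ⇒ (φ + ¬φ)) = 1/2 + 1/2 = 1/2
No assignment yields a value below 1/2, so this is the minimum.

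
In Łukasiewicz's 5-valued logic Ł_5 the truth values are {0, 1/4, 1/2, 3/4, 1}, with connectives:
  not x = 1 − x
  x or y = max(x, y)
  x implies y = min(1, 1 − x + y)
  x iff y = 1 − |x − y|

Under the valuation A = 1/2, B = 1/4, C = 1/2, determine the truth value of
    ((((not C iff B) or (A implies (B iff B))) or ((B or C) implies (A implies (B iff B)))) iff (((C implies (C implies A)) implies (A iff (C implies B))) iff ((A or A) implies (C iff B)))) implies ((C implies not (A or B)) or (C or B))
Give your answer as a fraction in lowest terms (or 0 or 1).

1

not C = not 1/2 = 1/2
not C iff B = 1/2 iff 1/4 = 3/4
B iff B = 1/4 iff 1/4 = 1
A implies (B iff B) = 1/2 implies 1 = 1
(not C iff B) or (A implies (B iff B)) = 3/4 or 1 = 1
B or C = 1/4 or 1/2 = 1/2
B iff B = 1/4 iff 1/4 = 1
A implies (B iff B) = 1/2 implies 1 = 1
(B or C) implies (A implies (B iff B)) = 1/2 implies 1 = 1
((not C iff B) or (A implies (B iff B))) or ((B or C) implies (A implies (B iff B))) = 1 or 1 = 1
C implies A = 1/2 implies 1/2 = 1
C implies (C implies A) = 1/2 implies 1 = 1
C implies B = 1/2 implies 1/4 = 3/4
A iff (C implies B) = 1/2 iff 3/4 = 3/4
(C implies (C implies A)) implies (A iff (C implies B)) = 1 implies 3/4 = 3/4
A or A = 1/2 or 1/2 = 1/2
C iff B = 1/2 iff 1/4 = 3/4
(A or A) implies (C iff B) = 1/2 implies 3/4 = 1
((C implies (C implies A)) implies (A iff (C implies B))) iff ((A or A) implies (C iff B)) = 3/4 iff 1 = 3/4
(((not C iff B) or (A implies (B iff B))) or ((B or C) implies (A implies (B iff B)))) iff (((C implies (C implies A)) implies (A iff (C implies B))) iff ((A or A) implies (C iff B))) = 1 iff 3/4 = 3/4
A or B = 1/2 or 1/4 = 1/2
not (A or B) = not 1/2 = 1/2
C implies not (A or B) = 1/2 implies 1/2 = 1
C or B = 1/2 or 1/4 = 1/2
(C implies not (A or B)) or (C or B) = 1 or 1/2 = 1
((((not C iff B) or (A implies (B iff B))) or ((B or C) implies (A implies (B iff B)))) iff (((C implies (C implies A)) implies (A iff (C implies B))) iff ((A or A) implies (C iff B)))) implies ((C implies not (A or B)) or (C or B)) = 3/4 implies 1 = 1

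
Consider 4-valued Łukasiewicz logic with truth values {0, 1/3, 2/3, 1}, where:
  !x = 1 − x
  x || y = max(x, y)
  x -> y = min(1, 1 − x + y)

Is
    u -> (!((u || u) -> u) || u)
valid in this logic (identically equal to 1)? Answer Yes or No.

u = 0 ↦ 1
u = 1/3 ↦ 1
u = 2/3 ↦ 1
u = 1 ↦ 1
Every assignment gives a value ≥ 1.

Yes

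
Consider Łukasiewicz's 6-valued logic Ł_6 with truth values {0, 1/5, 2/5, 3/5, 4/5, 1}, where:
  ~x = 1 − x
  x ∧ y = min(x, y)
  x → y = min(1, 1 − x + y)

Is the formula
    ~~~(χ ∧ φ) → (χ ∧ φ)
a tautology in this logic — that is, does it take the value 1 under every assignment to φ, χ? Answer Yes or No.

No

Counterexample: take φ = 0, χ = 0.
χ ∧ φ = 0 ∧ 0 = 0
~(χ ∧ φ) = ~0 = 1
~~(χ ∧ φ) = ~1 = 0
~~~(χ ∧ φ) = ~0 = 1
~~~(χ ∧ φ) → (χ ∧ φ) = 1 → 0 = 0
This gives 0 ≠ 1.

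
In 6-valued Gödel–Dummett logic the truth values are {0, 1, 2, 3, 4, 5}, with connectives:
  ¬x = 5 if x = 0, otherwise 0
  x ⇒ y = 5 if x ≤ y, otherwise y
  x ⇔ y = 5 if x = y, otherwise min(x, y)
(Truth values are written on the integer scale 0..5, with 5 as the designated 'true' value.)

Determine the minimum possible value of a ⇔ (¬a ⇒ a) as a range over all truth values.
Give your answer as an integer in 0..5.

Take a = 1:
¬a = ¬1 = 0
¬a ⇒ a = 0 ⇒ 1 = 5
a ⇔ (¬a ⇒ a) = 1 ⇔ 5 = 1
No assignment yields a value below 1, so this is the minimum.

1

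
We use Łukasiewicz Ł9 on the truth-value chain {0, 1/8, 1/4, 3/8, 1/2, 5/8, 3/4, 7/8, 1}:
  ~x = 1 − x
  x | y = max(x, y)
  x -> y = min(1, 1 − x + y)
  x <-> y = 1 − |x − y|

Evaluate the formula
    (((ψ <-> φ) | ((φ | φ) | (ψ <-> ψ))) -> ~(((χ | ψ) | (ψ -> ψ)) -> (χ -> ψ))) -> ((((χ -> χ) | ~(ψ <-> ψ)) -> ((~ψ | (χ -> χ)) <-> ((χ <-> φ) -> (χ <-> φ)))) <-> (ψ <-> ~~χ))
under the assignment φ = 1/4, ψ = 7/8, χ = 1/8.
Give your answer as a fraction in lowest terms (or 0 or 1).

1

ψ <-> φ = 7/8 <-> 1/4 = 3/8
φ | φ = 1/4 | 1/4 = 1/4
ψ <-> ψ = 7/8 <-> 7/8 = 1
(φ | φ) | (ψ <-> ψ) = 1/4 | 1 = 1
(ψ <-> φ) | ((φ | φ) | (ψ <-> ψ)) = 3/8 | 1 = 1
χ | ψ = 1/8 | 7/8 = 7/8
ψ -> ψ = 7/8 -> 7/8 = 1
(χ | ψ) | (ψ -> ψ) = 7/8 | 1 = 1
χ -> ψ = 1/8 -> 7/8 = 1
((χ | ψ) | (ψ -> ψ)) -> (χ -> ψ) = 1 -> 1 = 1
~(((χ | ψ) | (ψ -> ψ)) -> (χ -> ψ)) = ~1 = 0
((ψ <-> φ) | ((φ | φ) | (ψ <-> ψ))) -> ~(((χ | ψ) | (ψ -> ψ)) -> (χ -> ψ)) = 1 -> 0 = 0
χ -> χ = 1/8 -> 1/8 = 1
ψ <-> ψ = 7/8 <-> 7/8 = 1
~(ψ <-> ψ) = ~1 = 0
(χ -> χ) | ~(ψ <-> ψ) = 1 | 0 = 1
~ψ = ~7/8 = 1/8
χ -> χ = 1/8 -> 1/8 = 1
~ψ | (χ -> χ) = 1/8 | 1 = 1
χ <-> φ = 1/8 <-> 1/4 = 7/8
χ <-> φ = 1/8 <-> 1/4 = 7/8
(χ <-> φ) -> (χ <-> φ) = 7/8 -> 7/8 = 1
(~ψ | (χ -> χ)) <-> ((χ <-> φ) -> (χ <-> φ)) = 1 <-> 1 = 1
((χ -> χ) | ~(ψ <-> ψ)) -> ((~ψ | (χ -> χ)) <-> ((χ <-> φ) -> (χ <-> φ))) = 1 -> 1 = 1
~χ = ~1/8 = 7/8
~~χ = ~7/8 = 1/8
ψ <-> ~~χ = 7/8 <-> 1/8 = 1/4
(((χ -> χ) | ~(ψ <-> ψ)) -> ((~ψ | (χ -> χ)) <-> ((χ <-> φ) -> (χ <-> φ)))) <-> (ψ <-> ~~χ) = 1 <-> 1/4 = 1/4
(((ψ <-> φ) | ((φ | φ) | (ψ <-> ψ))) -> ~(((χ | ψ) | (ψ -> ψ)) -> (χ -> ψ))) -> ((((χ -> χ) | ~(ψ <-> ψ)) -> ((~ψ | (χ -> χ)) <-> ((χ <-> φ) -> (χ <-> φ)))) <-> (ψ <-> ~~χ)) = 0 -> 1/4 = 1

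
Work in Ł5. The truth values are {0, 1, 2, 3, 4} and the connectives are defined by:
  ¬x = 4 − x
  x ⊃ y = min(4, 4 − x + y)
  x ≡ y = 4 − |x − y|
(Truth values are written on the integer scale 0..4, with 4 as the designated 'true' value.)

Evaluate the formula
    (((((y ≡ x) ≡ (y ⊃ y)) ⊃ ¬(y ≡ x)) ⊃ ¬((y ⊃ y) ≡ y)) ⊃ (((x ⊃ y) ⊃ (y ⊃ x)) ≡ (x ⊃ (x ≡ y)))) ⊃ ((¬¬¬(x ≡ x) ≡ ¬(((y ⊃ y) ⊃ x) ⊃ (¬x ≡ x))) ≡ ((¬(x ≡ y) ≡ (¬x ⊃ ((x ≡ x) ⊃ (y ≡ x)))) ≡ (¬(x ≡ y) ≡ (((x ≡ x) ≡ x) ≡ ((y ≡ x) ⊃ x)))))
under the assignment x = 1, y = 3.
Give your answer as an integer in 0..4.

3

y ≡ x = 3 ≡ 1 = 2
y ⊃ y = 3 ⊃ 3 = 4
(y ≡ x) ≡ (y ⊃ y) = 2 ≡ 4 = 2
y ≡ x = 3 ≡ 1 = 2
¬(y ≡ x) = ¬2 = 2
((y ≡ x) ≡ (y ⊃ y)) ⊃ ¬(y ≡ x) = 2 ⊃ 2 = 4
y ⊃ y = 3 ⊃ 3 = 4
(y ⊃ y) ≡ y = 4 ≡ 3 = 3
¬((y ⊃ y) ≡ y) = ¬3 = 1
(((y ≡ x) ≡ (y ⊃ y)) ⊃ ¬(y ≡ x)) ⊃ ¬((y ⊃ y) ≡ y) = 4 ⊃ 1 = 1
x ⊃ y = 1 ⊃ 3 = 4
y ⊃ x = 3 ⊃ 1 = 2
(x ⊃ y) ⊃ (y ⊃ x) = 4 ⊃ 2 = 2
x ≡ y = 1 ≡ 3 = 2
x ⊃ (x ≡ y) = 1 ⊃ 2 = 4
((x ⊃ y) ⊃ (y ⊃ x)) ≡ (x ⊃ (x ≡ y)) = 2 ≡ 4 = 2
((((y ≡ x) ≡ (y ⊃ y)) ⊃ ¬(y ≡ x)) ⊃ ¬((y ⊃ y) ≡ y)) ⊃ (((x ⊃ y) ⊃ (y ⊃ x)) ≡ (x ⊃ (x ≡ y))) = 1 ⊃ 2 = 4
x ≡ x = 1 ≡ 1 = 4
¬(x ≡ x) = ¬4 = 0
¬¬(x ≡ x) = ¬0 = 4
¬¬¬(x ≡ x) = ¬4 = 0
y ⊃ y = 3 ⊃ 3 = 4
(y ⊃ y) ⊃ x = 4 ⊃ 1 = 1
¬x = ¬1 = 3
¬x ≡ x = 3 ≡ 1 = 2
((y ⊃ y) ⊃ x) ⊃ (¬x ≡ x) = 1 ⊃ 2 = 4
¬(((y ⊃ y) ⊃ x) ⊃ (¬x ≡ x)) = ¬4 = 0
¬¬¬(x ≡ x) ≡ ¬(((y ⊃ y) ⊃ x) ⊃ (¬x ≡ x)) = 0 ≡ 0 = 4
x ≡ y = 1 ≡ 3 = 2
¬(x ≡ y) = ¬2 = 2
¬x = ¬1 = 3
x ≡ x = 1 ≡ 1 = 4
y ≡ x = 3 ≡ 1 = 2
(x ≡ x) ⊃ (y ≡ x) = 4 ⊃ 2 = 2
¬x ⊃ ((x ≡ x) ⊃ (y ≡ x)) = 3 ⊃ 2 = 3
¬(x ≡ y) ≡ (¬x ⊃ ((x ≡ x) ⊃ (y ≡ x))) = 2 ≡ 3 = 3
x ≡ y = 1 ≡ 3 = 2
¬(x ≡ y) = ¬2 = 2
x ≡ x = 1 ≡ 1 = 4
(x ≡ x) ≡ x = 4 ≡ 1 = 1
y ≡ x = 3 ≡ 1 = 2
(y ≡ x) ⊃ x = 2 ⊃ 1 = 3
((x ≡ x) ≡ x) ≡ ((y ≡ x) ⊃ x) = 1 ≡ 3 = 2
¬(x ≡ y) ≡ (((x ≡ x) ≡ x) ≡ ((y ≡ x) ⊃ x)) = 2 ≡ 2 = 4
(¬(x ≡ y) ≡ (¬x ⊃ ((x ≡ x) ⊃ (y ≡ x)))) ≡ (¬(x ≡ y) ≡ (((x ≡ x) ≡ x) ≡ ((y ≡ x) ⊃ x))) = 3 ≡ 4 = 3
(¬¬¬(x ≡ x) ≡ ¬(((y ⊃ y) ⊃ x) ⊃ (¬x ≡ x))) ≡ ((¬(x ≡ y) ≡ (¬x ⊃ ((x ≡ x) ⊃ (y ≡ x)))) ≡ (¬(x ≡ y) ≡ (((x ≡ x) ≡ x) ≡ ((y ≡ x) ⊃ x)))) = 4 ≡ 3 = 3
(((((y ≡ x) ≡ (y ⊃ y)) ⊃ ¬(y ≡ x)) ⊃ ¬((y ⊃ y) ≡ y)) ⊃ (((x ⊃ y) ⊃ (y ⊃ x)) ≡ (x ⊃ (x ≡ y)))) ⊃ ((¬¬¬(x ≡ x) ≡ ¬(((y ⊃ y) ⊃ x) ⊃ (¬x ≡ x))) ≡ ((¬(x ≡ y) ≡ (¬x ⊃ ((x ≡ x) ⊃ (y ≡ x)))) ≡ (¬(x ≡ y) ≡ (((x ≡ x) ≡ x) ≡ ((y ≡ x) ⊃ x))))) = 4 ⊃ 3 = 3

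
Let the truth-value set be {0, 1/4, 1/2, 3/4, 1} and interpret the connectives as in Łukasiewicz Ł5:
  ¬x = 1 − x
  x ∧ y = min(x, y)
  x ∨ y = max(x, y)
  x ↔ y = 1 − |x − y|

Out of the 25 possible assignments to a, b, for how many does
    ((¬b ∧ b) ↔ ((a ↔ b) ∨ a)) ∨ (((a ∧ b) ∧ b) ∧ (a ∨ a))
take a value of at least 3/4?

value 1: 4 assignments (counts)
value 3/4: 7 assignments (counts)
value 1/2: 8 assignments
value 1/4: 4 assignments
value 0: 2 assignments
So 11 of the 25 assignments meet the threshold.

11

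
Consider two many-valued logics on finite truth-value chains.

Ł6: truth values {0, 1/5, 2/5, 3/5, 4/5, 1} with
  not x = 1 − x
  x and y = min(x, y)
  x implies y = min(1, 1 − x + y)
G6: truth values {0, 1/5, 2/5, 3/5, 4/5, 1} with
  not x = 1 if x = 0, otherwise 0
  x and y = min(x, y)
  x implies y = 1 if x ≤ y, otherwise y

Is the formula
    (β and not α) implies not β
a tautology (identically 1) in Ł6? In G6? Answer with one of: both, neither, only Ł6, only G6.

In Ł6: at α = 0, β = 3/5 the value is 4/5 — not a tautology.
In G6: at α = 0, β = 1/5 the value is 0 — not a tautology.

neither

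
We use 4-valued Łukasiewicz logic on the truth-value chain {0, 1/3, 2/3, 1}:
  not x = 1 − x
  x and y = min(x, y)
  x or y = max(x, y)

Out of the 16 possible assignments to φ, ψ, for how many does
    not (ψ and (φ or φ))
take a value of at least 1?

7

φ = 0, ψ = 0 ↦ 1  ≥
φ = 0, ψ = 1/3 ↦ 1  ≥
φ = 0, ψ = 2/3 ↦ 1  ≥
φ = 0, ψ = 1 ↦ 1  ≥
φ = 1/3, ψ = 0 ↦ 1  ≥
φ = 1/3, ψ = 1/3 ↦ 2/3  <
φ = 1/3, ψ = 2/3 ↦ 2/3  <
φ = 1/3, ψ = 1 ↦ 2/3  <
φ = 2/3, ψ = 0 ↦ 1  ≥
φ = 2/3, ψ = 1/3 ↦ 2/3  <
φ = 2/3, ψ = 2/3 ↦ 1/3  <
φ = 2/3, ψ = 1 ↦ 1/3  <
φ = 1, ψ = 0 ↦ 1  ≥
φ = 1, ψ = 1/3 ↦ 2/3  <
φ = 1, ψ = 2/3 ↦ 1/3  <
φ = 1, ψ = 1 ↦ 0  <
So 7 of the 16 assignments meet the threshold.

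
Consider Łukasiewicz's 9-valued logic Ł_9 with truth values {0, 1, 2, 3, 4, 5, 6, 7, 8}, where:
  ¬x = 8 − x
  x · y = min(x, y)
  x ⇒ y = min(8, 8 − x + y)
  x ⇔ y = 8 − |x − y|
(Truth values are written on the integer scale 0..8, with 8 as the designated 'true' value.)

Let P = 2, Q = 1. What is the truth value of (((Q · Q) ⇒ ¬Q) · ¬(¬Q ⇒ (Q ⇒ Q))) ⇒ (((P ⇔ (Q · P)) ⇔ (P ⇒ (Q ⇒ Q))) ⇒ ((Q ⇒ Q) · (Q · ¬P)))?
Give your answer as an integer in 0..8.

8

Q · Q = 1 · 1 = 1
¬Q = ¬1 = 7
(Q · Q) ⇒ ¬Q = 1 ⇒ 7 = 8
¬Q = ¬1 = 7
Q ⇒ Q = 1 ⇒ 1 = 8
¬Q ⇒ (Q ⇒ Q) = 7 ⇒ 8 = 8
¬(¬Q ⇒ (Q ⇒ Q)) = ¬8 = 0
((Q · Q) ⇒ ¬Q) · ¬(¬Q ⇒ (Q ⇒ Q)) = 8 · 0 = 0
Q · P = 1 · 2 = 1
P ⇔ (Q · P) = 2 ⇔ 1 = 7
Q ⇒ Q = 1 ⇒ 1 = 8
P ⇒ (Q ⇒ Q) = 2 ⇒ 8 = 8
(P ⇔ (Q · P)) ⇔ (P ⇒ (Q ⇒ Q)) = 7 ⇔ 8 = 7
Q ⇒ Q = 1 ⇒ 1 = 8
¬P = ¬2 = 6
Q · ¬P = 1 · 6 = 1
(Q ⇒ Q) · (Q · ¬P) = 8 · 1 = 1
((P ⇔ (Q · P)) ⇔ (P ⇒ (Q ⇒ Q))) ⇒ ((Q ⇒ Q) · (Q · ¬P)) = 7 ⇒ 1 = 2
(((Q · Q) ⇒ ¬Q) · ¬(¬Q ⇒ (Q ⇒ Q))) ⇒ (((P ⇔ (Q · P)) ⇔ (P ⇒ (Q ⇒ Q))) ⇒ ((Q ⇒ Q) · (Q · ¬P))) = 0 ⇒ 2 = 8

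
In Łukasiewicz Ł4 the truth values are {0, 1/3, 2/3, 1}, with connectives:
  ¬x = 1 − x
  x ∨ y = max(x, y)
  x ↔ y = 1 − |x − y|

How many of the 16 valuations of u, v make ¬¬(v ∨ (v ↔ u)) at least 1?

u = 0, v = 0 ↦ 1  ≥
u = 0, v = 1/3 ↦ 2/3  <
u = 0, v = 2/3 ↦ 2/3  <
u = 0, v = 1 ↦ 1  ≥
u = 1/3, v = 0 ↦ 2/3  <
u = 1/3, v = 1/3 ↦ 1  ≥
u = 1/3, v = 2/3 ↦ 2/3  <
u = 1/3, v = 1 ↦ 1  ≥
u = 2/3, v = 0 ↦ 1/3  <
u = 2/3, v = 1/3 ↦ 2/3  <
u = 2/3, v = 2/3 ↦ 1  ≥
u = 2/3, v = 1 ↦ 1  ≥
u = 1, v = 0 ↦ 0  <
u = 1, v = 1/3 ↦ 1/3  <
u = 1, v = 2/3 ↦ 2/3  <
u = 1, v = 1 ↦ 1  ≥
So 7 of the 16 assignments meet the threshold.

7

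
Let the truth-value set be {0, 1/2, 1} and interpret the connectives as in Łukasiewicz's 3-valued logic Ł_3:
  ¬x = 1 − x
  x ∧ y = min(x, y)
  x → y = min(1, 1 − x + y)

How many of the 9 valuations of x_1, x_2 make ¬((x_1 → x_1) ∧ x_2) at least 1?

3

x_1 = 0, x_2 = 0 ↦ 1  ≥
x_1 = 0, x_2 = 1/2 ↦ 1/2  <
x_1 = 0, x_2 = 1 ↦ 0  <
x_1 = 1/2, x_2 = 0 ↦ 1  ≥
x_1 = 1/2, x_2 = 1/2 ↦ 1/2  <
x_1 = 1/2, x_2 = 1 ↦ 0  <
x_1 = 1, x_2 = 0 ↦ 1  ≥
x_1 = 1, x_2 = 1/2 ↦ 1/2  <
x_1 = 1, x_2 = 1 ↦ 0  <
So 3 of the 9 assignments meet the threshold.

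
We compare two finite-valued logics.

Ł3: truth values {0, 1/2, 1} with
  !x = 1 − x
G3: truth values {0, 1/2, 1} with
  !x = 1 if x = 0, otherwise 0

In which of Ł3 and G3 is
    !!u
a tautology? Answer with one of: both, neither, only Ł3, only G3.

In Ł3: at u = 0 the value is 0 — not a tautology.
In G3: at u = 0 the value is 0 — not a tautology.

neither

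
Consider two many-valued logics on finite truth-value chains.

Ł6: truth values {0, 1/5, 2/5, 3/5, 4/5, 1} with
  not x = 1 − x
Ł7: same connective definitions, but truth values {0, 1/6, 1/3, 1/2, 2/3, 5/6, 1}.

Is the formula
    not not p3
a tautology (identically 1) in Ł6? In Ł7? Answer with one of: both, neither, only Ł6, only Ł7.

neither

In Ł6: at p3 = 0 the value is 0 — not a tautology.
In Ł7: at p3 = 0 the value is 0 — not a tautology.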